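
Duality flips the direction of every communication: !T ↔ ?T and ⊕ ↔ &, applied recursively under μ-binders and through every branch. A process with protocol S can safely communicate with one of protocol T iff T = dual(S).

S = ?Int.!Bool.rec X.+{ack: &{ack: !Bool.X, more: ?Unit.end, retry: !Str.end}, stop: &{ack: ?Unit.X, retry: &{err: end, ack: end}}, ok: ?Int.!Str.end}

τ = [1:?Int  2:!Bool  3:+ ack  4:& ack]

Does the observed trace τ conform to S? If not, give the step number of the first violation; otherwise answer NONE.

@1 ?Int  match  now at !Bool.rec X.…
@2 !Bool  match  now at rec X.…
@3 + ack  match  now at &{ack: !Bool.rec X.…, more: ?Unit.end, retry: !Str.end}
@4 & ack  match  now at !Bool.rec X.…
trace exhausted — no violation

NONE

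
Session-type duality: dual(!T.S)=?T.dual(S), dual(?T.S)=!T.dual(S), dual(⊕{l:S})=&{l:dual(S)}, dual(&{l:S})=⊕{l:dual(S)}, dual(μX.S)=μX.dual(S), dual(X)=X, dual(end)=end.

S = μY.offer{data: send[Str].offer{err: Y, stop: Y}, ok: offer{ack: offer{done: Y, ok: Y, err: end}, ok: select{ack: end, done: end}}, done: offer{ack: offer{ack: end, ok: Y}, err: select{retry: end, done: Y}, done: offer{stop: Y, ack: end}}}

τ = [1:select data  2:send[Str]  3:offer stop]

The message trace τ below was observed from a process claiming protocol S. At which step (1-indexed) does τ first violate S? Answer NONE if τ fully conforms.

1

[1] got select data, protocol expects offer data or offer ok or offer done  ✗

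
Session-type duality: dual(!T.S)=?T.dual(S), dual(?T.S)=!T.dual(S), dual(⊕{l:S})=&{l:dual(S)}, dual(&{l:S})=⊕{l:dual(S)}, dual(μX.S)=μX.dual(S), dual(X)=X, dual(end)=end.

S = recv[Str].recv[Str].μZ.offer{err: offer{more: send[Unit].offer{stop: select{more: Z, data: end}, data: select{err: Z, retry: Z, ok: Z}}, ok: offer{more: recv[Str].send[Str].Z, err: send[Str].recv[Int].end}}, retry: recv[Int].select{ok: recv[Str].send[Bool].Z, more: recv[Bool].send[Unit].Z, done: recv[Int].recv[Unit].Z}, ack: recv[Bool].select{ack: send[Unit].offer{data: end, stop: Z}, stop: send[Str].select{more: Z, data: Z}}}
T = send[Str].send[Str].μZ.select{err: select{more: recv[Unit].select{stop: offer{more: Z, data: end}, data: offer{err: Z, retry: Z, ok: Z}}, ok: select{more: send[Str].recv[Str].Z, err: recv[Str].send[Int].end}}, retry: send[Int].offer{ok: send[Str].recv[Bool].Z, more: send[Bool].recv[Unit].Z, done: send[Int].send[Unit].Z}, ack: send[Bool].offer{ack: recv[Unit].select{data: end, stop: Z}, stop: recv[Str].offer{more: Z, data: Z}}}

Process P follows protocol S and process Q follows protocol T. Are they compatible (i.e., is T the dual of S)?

recv[Str] | send[Str]  ok
  recv[Str] | send[Str]  ok
    μZ | μZ  ok (rec unchanged)
      offer{err,retry,ack} | select{err,retry,ack}  ok label sets agree
        • err:
          offer{more,ok} | select{more,ok}  ok label sets agree
            • more:
              send[Unit] | recv[Unit]  ok
                offer{stop,data} | select{stop,data}  ok label sets agree
                  • stop:
                    select{more,data} | offer{more,data}  ok label sets agree
                      • more:
                        Z | Z  ok
                      • data:
                        end | end  ok
                  • data:
                    select{err,retry,ok} | offer{err,retry,ok}  ok label sets agree
                      • err:
                        Z | Z  ok
                      • retry:
                        Z | Z  ok
                      • ok:
                        Z | Z  ok
            • ok:
              offer{more,err} | select{more,err}  ok label sets agree
                • more:
                  recv[Str] | send[Str]  ok
                    send[Str] | recv[Str]  ok
                      Z | Z  ok
                • err:
                  send[Str] | recv[Str]  ok
                    recv[Int] | send[Int]  ok
                      end | end  ok
        • retry:
          recv[Int] | send[Int]  ok
            select{ok,more,done} | offer{ok,more,done}  ok label sets agree
              • ok:
                recv[Str] | send[Str]  ok
                  send[Bool] | recv[Bool]  ok
                    Z | Z  ok
              • more:
                recv[Bool] | send[Bool]  ok
                  send[Unit] | recv[Unit]  ok
                    Z | Z  ok
              • done:
                recv[Int] | send[Int]  ok
                  recv[Unit] | send[Unit]  ok
                    Z | Z  ok
        • ack:
          recv[Bool] | send[Bool]  ok
            select{ack,stop} | offer{ack,stop}  ok label sets agree
              • ack:
                send[Unit] | recv[Unit]  ok
                  offer{data,stop} | select{data,stop}  ok label sets agree
                    • data:
                      end | end  ok
                    • stop:
                      Z | Z  ok
              • stop:
                send[Str] | recv[Str]  ok
                  select{more,data} | offer{more,data}  ok label sets agree
                    • more:
                      Z | Z  ok
                    • data:
                      Z | Z  ok

YES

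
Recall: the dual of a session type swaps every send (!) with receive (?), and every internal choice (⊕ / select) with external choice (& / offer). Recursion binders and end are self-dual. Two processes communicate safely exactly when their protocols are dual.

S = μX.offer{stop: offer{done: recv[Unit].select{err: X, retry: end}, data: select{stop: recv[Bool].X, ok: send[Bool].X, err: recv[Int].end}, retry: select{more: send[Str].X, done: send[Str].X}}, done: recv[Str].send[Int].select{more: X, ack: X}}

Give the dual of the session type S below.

μX → μX  (μ self-dual)
  offer{stop,done} → select{stop,done}  (&→⊕)
    case stop:
      offer{done,data,retry} → select{done,data,retry}  (&→⊕)
        case done:
          recv[Unit] → send[Unit]
            select{err,retry} → offer{err,retry}  (select→offer)
              case err:
                X self-dual
              case retry:
                end self-dual
        case data:
          select{stop,ok,err} → offer{stop,ok,err}  (select→offer)
            case stop:
              recv[Bool] → send[Bool]
                X self-dual
            case ok:
              send[Bool] → recv[Bool]
                X self-dual
            case err:
              recv[Int] → send[Int]
                end self-dual
        case retry:
          select{more,done} → offer{more,done}  (select→offer)
            case more:
              send[Str] → recv[Str]
                X self-dual
            case done:
              send[Str] → recv[Str]
                X self-dual
    case done:
      recv[Str] → send[Str]
        send[Int] → recv[Int]
          select{more,ack} → offer{more,ack}  (select→offer)
            case more:
              X self-dual
            case ack:
              X self-dual

μX.select{stop: select{done: send[Unit].offer{err: X, retry: end}, data: offer{stop: send[Bool].X, ok: recv[Bool].X, err: send[Int].end}, retry: offer{more: recv[Str].X, done: recv[Str].X}}, done: send[Str].recv[Int].offer{more: X, ack: X}}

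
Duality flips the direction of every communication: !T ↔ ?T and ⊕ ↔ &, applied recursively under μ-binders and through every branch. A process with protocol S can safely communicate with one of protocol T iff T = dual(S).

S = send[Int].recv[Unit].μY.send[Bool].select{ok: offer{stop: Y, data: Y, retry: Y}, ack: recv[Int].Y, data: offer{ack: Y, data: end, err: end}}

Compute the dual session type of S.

send[Int] ↦ recv[Int]
  recv[Unit] ↦ send[Unit]
    μY ↦ μY  (rec unchanged)
      send[Bool] ↦ recv[Bool]
        select{ok,ack,data} ↦ offer{ok,ack,data}  (internal→external)
          • ok:
            offer{stop,data,retry} ↦ select{stop,data,retry}  (external→internal)
              • stop:
                Y ↦ Y
              • data:
                Y ↦ Y
              • retry:
                Y ↦ Y
          • ack:
            recv[Int] ↦ send[Int]
              Y ↦ Y
          • data:
            offer{ack,data,err} ↦ select{ack,data,err}  (external→internal)
              • ack:
                Y ↦ Y
              • data:
                end ↦ end
              • err:
                end ↦ end

recv[Int].send[Unit].μY.recv[Bool].offer{ok: select{stop: Y, data: Y, retry: Y}, ack: send[Int].Y, data: select{ack: Y, data: end, err: end}}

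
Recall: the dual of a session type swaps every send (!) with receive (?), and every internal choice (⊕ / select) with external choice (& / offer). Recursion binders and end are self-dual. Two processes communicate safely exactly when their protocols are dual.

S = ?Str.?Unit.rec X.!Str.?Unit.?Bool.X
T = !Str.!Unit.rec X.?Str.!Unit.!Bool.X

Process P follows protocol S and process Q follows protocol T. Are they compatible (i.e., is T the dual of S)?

YES

?Str ‖ !Str  match
  ?Unit ‖ !Unit  match
    rec X ‖ rec X  match (μ self-dual)
      !Str ‖ ?Str  match
        ?Unit ‖ !Unit  match
          ?Bool ‖ !Bool  match
            X ‖ X  match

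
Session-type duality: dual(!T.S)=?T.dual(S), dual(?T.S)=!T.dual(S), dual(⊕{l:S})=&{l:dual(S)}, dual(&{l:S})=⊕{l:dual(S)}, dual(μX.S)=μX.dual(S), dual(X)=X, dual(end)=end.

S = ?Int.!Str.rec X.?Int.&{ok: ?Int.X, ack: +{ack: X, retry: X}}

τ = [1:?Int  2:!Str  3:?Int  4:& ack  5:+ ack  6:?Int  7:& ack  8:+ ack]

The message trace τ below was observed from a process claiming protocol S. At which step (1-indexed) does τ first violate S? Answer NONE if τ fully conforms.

[1] ?Int  match  now at !Str.rec X.…
[2] !Str  match  now at rec X.…
[3] ?Int  match  now at &{ok: ?Int.rec X.…, ack: +{ack: rec X.…, retry: rec X.…}}
[4] & ack  match  now at +{ack: rec X.…, retry: rec X.…}
[5] + ack  match  now at rec X.…
[6] ?Int  match  now at &{ok: ?Int.rec X.…, ack: +{ack: rec X.…, retry: rec X.…}}
[7] & ack  match  now at +{ack: rec X.…, retry: rec X.…}
[8] + ack  match  now at rec X.…
trace exhausted — no violation

NONE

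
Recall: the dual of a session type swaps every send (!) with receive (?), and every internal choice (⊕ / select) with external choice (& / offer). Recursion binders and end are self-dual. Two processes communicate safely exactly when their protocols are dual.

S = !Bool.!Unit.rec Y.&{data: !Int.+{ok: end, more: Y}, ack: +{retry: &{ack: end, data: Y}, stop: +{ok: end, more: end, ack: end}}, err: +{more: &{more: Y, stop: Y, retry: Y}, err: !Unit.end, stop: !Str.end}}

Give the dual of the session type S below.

?Bool.?Unit.rec Y.+{data: ?Int.&{ok: end, more: Y}, ack: &{retry: +{ack: end, data: Y}, stop: &{ok: end, more: end, ack: end}}, err: &{more: +{more: Y, stop: Y, retry: Y}, err: ?Unit.end, stop: ?Str.end}}

!Bool ↦ ?Bool
  !Unit ↦ ?Unit
    rec Y ↦ rec Y  (μ self-dual)
      &{data,ack,err} ↦ +{data,ack,err}  (&→⊕)
        case data:
          !Int ↦ ?Int
            +{ok,more} ↦ &{ok,more}  (internal→external)
              case ok:
                end ↦ end
              case more:
                Y ↦ Y
        case ack:
          +{retry,stop} ↦ &{retry,stop}  (internal→external)
            case retry:
              &{ack,data} ↦ +{ack,data}  (&→⊕)
                case ack:
                  end ↦ end
                case data:
                  Y ↦ Y
            case stop:
              +{ok,more,ack} ↦ &{ok,more,ack}  (internal→external)
                case ok:
                  end ↦ end
                case more:
                  end ↦ end
                case ack:
                  end ↦ end
        case err:
          +{more,err,stop} ↦ &{more,err,stop}  (internal→external)
            case more:
              &{more,stop,retry} ↦ +{more,stop,retry}  (&→⊕)
                case more:
                  Y ↦ Y
                case stop:
                  Y ↦ Y
                case retry:
                  Y ↦ Y
            case err:
              !Unit ↦ ?Unit
                end ↦ end
            case stop:
              !Str ↦ ?Str
                end ↦ end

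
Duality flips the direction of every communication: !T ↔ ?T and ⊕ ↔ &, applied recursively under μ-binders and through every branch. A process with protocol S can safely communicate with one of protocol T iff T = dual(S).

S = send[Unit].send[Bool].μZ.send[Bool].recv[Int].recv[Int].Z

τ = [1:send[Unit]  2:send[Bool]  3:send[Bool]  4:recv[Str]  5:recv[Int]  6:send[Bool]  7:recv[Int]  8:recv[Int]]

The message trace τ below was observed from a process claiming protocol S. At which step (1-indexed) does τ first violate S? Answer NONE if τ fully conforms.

4

step 1: send[Unit]  match  now at send[Bool].μZ.…
step 2: send[Bool]  match  now at μZ.…
step 3: send[Bool]  match  now at recv[Int].recv[Int].μZ.…
step 4: got recv[Str], protocol expects recv[Int]  ✗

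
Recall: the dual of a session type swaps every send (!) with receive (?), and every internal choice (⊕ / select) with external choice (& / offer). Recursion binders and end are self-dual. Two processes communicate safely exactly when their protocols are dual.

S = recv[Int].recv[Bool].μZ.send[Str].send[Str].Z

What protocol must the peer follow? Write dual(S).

recv[Int] ↦ send[Int]
  recv[Bool] ↦ send[Bool]
    μZ ↦ μZ  (μ self-dual)
      send[Str] ↦ recv[Str]
        send[Str] ↦ recv[Str]
          Z ↦ Z

send[Int].send[Bool].μZ.recv[Str].recv[Str].Z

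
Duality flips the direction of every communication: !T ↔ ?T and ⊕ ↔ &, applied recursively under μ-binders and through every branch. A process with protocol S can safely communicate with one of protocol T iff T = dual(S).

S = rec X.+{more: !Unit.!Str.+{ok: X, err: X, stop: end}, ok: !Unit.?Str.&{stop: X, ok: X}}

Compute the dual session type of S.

rec X.&{more: ?Unit.?Str.&{ok: X, err: X, stop: end}, ok: ?Unit.!Str.+{stop: X, ok: X}}

rec X → rec X  (rec unchanged)
  +{more,ok} → &{more,ok}  (select→offer)
    case more:
      !Unit → ?Unit
        !Str → ?Str
          +{ok,err,stop} → &{ok,err,stop}  (select→offer)
            case ok:
              X self-dual
            case err:
              X self-dual
            case stop:
              end self-dual
    case ok:
      !Unit → ?Unit
        ?Str → !Str
          &{stop,ok} → +{stop,ok}  (&→⊕)
            case stop:
              X self-dual
            case ok:
              X self-dual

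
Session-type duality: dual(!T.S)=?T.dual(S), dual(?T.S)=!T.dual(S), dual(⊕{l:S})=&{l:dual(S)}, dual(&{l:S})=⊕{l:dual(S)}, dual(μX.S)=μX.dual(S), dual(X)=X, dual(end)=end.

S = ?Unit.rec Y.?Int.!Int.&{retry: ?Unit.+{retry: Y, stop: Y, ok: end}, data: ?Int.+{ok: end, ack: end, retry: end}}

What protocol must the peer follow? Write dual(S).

?Unit = !Unit
  rec Y = rec Y  (rec unchanged)
    ?Int = !Int
      !Int = ?Int
        &{retry,data} = +{retry,data}  (external→internal)
          case retry:
            ?Unit = !Unit
              +{retry,stop,ok} = &{retry,stop,ok}  (⊕→&)
                case retry:
                  Y ↦ Y
                case stop:
                  Y ↦ Y
                case ok:
                  end ↦ end
          case data:
            ?Int = !Int
              +{ok,ack,retry} = &{ok,ack,retry}  (⊕→&)
                case ok:
                  end ↦ end
                case ack:
                  end ↦ end
                case retry:
                  end ↦ end

!Unit.rec Y.!Int.?Int.+{retry: !Unit.&{retry: Y, stop: Y, ok: end}, data: !Int.&{ok: end, ack: end, retry: end}}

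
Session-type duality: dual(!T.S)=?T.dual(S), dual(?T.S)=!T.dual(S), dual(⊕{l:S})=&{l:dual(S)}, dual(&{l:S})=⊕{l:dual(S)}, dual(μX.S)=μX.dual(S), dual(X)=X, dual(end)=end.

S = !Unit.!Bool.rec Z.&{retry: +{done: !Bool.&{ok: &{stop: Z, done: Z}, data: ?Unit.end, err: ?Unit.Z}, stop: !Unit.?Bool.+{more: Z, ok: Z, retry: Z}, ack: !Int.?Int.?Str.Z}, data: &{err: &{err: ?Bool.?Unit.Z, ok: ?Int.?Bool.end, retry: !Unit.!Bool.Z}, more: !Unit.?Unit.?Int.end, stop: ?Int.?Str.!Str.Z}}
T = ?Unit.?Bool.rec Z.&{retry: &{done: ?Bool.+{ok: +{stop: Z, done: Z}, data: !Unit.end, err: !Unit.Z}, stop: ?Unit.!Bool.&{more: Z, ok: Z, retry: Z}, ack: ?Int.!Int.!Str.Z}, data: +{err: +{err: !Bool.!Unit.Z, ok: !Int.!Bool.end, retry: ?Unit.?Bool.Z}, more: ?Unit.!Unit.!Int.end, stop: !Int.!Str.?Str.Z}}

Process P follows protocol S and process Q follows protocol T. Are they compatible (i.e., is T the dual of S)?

!Unit | ?Unit  match
  !Bool | ?Bool  match
    rec Z | rec Z  match (binder kept)
      &{retry,data} | &{retry,data}  ✗ choice polarity not flipped — not dual

NO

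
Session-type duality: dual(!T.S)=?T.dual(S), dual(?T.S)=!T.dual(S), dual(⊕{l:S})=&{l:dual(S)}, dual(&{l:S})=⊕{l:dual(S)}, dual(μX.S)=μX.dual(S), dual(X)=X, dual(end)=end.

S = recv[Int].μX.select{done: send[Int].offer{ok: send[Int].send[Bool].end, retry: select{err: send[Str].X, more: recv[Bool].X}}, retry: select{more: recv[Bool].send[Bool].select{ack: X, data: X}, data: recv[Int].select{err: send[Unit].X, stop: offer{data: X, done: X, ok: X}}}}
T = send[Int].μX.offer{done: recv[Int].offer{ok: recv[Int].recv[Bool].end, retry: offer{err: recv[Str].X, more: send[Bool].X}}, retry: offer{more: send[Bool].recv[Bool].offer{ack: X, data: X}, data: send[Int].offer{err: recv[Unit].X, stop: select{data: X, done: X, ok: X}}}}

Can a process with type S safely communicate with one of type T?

NO

recv[Int] ‖ send[Int]  match
  μX ‖ μX  match (μ self-dual)
    select{done,retry} ‖ offer{done,retry}  match label sets agree
      • done:
        send[Int] ‖ recv[Int]  match
          offer{ok,retry} ‖ offer{ok,retry}  ✗ choice polarity not flipped — not dual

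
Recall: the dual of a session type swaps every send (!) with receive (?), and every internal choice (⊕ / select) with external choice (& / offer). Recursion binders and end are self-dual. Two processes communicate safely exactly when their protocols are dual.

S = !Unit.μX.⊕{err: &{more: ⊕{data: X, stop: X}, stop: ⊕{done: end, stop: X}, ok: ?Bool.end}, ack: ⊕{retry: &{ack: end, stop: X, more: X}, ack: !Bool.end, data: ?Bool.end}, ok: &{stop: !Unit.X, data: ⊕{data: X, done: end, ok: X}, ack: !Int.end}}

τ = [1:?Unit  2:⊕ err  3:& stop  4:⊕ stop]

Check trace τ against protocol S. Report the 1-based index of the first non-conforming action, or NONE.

step 1: got ?Unit, protocol expects !Unit  ✗

1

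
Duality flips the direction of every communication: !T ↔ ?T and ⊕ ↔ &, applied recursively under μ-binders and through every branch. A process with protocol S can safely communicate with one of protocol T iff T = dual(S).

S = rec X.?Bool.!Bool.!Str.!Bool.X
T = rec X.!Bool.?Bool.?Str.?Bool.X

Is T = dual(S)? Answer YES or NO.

rec X ‖ rec X  match (binder kept)
  ?Bool ‖ !Bool  match
    !Bool ‖ ?Bool  match
      !Str ‖ ?Str  match
        !Bool ‖ ?Bool  match
          X ‖ X  match

YES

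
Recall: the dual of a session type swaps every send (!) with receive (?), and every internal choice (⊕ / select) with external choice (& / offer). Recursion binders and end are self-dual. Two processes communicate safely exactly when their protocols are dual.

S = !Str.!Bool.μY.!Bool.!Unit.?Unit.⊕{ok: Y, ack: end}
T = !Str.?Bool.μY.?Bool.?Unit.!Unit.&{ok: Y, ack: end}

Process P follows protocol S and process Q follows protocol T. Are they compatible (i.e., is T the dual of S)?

NO

!Str | !Str  ✗ same direction on both sides — not dual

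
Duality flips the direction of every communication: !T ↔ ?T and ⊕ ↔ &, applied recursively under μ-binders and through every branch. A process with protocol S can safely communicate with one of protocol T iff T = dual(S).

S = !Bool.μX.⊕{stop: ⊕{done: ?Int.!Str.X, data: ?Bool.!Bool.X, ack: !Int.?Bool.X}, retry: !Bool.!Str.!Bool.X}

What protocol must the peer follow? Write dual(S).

!Bool → ?Bool
  μX → μX  (binder kept)
    ⊕{stop,retry} → &{stop,retry}  (internal→external)
      • stop:
        ⊕{done,data,ack} → &{done,data,ack}  (internal→external)
          • done:
            ?Int → !Int
              !Str → ?Str
                X self-dual
          • data:
            ?Bool → !Bool
              !Bool → ?Bool
                X self-dual
          • ack:
            !Int → ?Int
              ?Bool → !Bool
                X self-dual
      • retry:
        !Bool → ?Bool
          !Str → ?Str
            !Bool → ?Bool
              X self-dual

?Bool.μX.&{stop: &{done: !Int.?Str.X, data: !Bool.?Bool.X, ack: ?Int.!Bool.X}, retry: ?Bool.?Str.?Bool.X}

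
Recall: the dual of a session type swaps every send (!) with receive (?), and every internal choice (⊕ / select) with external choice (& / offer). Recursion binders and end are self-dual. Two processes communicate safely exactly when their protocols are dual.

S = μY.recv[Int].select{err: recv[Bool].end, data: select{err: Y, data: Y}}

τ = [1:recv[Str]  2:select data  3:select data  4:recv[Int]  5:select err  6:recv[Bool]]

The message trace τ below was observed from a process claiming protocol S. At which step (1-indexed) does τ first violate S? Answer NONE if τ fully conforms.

1

[1] got recv[Str], protocol expects recv[Int]  ✗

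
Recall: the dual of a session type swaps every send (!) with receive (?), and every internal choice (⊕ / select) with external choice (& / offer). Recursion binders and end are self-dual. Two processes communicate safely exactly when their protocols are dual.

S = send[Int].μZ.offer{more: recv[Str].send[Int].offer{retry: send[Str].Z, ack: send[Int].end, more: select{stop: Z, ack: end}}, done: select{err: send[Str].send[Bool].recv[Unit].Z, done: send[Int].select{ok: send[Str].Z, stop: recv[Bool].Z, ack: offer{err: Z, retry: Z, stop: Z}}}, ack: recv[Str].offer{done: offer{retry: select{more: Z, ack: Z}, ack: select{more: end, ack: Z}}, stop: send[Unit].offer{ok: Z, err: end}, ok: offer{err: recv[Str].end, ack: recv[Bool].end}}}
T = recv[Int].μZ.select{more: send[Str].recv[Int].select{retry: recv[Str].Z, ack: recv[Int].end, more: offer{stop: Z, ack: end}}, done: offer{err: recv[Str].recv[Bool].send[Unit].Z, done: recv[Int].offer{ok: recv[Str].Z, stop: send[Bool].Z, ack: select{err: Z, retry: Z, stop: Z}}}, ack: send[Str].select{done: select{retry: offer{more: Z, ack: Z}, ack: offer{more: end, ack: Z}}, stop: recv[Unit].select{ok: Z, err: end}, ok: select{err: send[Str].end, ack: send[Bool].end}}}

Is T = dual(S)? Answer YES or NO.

YES

send[Int] vs recv[Int]  ok
  μZ vs μZ  ok (rec unchanged)
    offer{more,done,ack} vs select{more,done,ack}  ok label sets agree
      [more]
        recv[Str] vs send[Str]  ok
          send[Int] vs recv[Int]  ok
            offer{retry,ack,more} vs select{retry,ack,more}  ok label sets agree
              [retry]
                send[Str] vs recv[Str]  ok
                  Z vs Z  ok
              [ack]
                send[Int] vs recv[Int]  ok
                  end vs end  ok
              [more]
                select{stop,ack} vs offer{stop,ack}  ok label sets agree
                  [stop]
                    Z vs Z  ok
                  [ack]
                    end vs end  ok
      [done]
        select{err,done} vs offer{err,done}  ok label sets agree
          [err]
            send[Str] vs recv[Str]  ok
              send[Bool] vs recv[Bool]  ok
                recv[Unit] vs send[Unit]  ok
                  Z vs Z  ok
          [done]
            send[Int] vs recv[Int]  ok
              select{ok,stop,ack} vs offer{ok,stop,ack}  ok label sets agree
                [ok]
                  send[Str] vs recv[Str]  ok
                    Z vs Z  ok
                [stop]
                  recv[Bool] vs send[Bool]  ok
                    Z vs Z  ok
                [ack]
                  offer{err,retry,stop} vs select{err,retry,stop}  ok label sets agree
                    [err]
                      Z vs Z  ok
                    [retry]
                      Z vs Z  ok
                    [stop]
                      Z vs Z  ok
      [ack]
        recv[Str] vs send[Str]  ok
          offer{done,stop,ok} vs select{done,stop,ok}  ok label sets agree
            [done]
              offer{retry,ack} vs select{retry,ack}  ok label sets agree
                [retry]
                  select{more,ack} vs offer{more,ack}  ok label sets agree
                    [more]
                      Z vs Z  ok
                    [ack]
                      Z vs Z  ok
                [ack]
                  select{more,ack} vs offer{more,ack}  ok label sets agree
                    [more]
                      end vs end  ok
                    [ack]
                      Z vs Z  ok
            [stop]
              send[Unit] vs recv[Unit]  ok
                offer{ok,err} vs select{ok,err}  ok label sets agree
                  [ok]
                    Z vs Z  ok
                  [err]
                    end vs end  ok
            [ok]
              offer{err,ack} vs select{err,ack}  ok label sets agree
                [err]
                  recv[Str] vs send[Str]  ok
                    end vs end  ok
                [ack]
                  recv[Bool] vs send[Bool]  ok
                    end vs end  ok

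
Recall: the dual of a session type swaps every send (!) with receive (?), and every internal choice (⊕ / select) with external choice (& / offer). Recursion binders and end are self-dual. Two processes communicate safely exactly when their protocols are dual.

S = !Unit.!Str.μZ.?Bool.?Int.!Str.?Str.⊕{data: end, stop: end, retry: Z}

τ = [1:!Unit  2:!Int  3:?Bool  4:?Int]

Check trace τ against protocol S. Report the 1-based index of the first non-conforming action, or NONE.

2

step 1: !Unit  ok  now at !Str.μZ.…
step 2: got !Int, protocol expects !Str  ✗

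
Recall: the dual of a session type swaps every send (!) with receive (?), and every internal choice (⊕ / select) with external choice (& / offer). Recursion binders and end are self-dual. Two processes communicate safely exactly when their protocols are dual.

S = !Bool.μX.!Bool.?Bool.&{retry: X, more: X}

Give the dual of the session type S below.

?Bool.μX.?Bool.!Bool.⊕{retry: X, more: X}

!Bool ↦ ?Bool
  μX ↦ μX  (rec unchanged)
    !Bool ↦ ?Bool
      ?Bool ↦ !Bool
        &{retry,more} ↦ ⊕{retry,more}  (external→internal)
          case retry:
            X self-dual
          case more:
            X self-dual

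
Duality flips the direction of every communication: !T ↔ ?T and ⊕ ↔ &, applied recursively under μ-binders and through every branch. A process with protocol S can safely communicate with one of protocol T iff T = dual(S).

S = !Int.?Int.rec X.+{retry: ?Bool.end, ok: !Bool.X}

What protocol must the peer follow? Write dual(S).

!Int ↦ ?Int
  ?Int ↦ !Int
    rec X ↦ rec X  (rec unchanged)
      +{retry,ok} ↦ &{retry,ok}  (⊕→&)
        case retry:
          ?Bool ↦ !Bool
            end ↦ end
        case ok:
          !Bool ↦ ?Bool
            X ↦ X

?Int.!Int.rec X.&{retry: !Bool.end, ok: ?Bool.X}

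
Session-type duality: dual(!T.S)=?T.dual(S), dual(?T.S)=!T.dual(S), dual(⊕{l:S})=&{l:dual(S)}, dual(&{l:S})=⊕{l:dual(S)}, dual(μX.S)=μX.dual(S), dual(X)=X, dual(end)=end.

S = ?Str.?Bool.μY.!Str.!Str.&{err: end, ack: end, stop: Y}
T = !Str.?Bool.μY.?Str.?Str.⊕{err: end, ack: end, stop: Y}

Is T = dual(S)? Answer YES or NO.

?Str ‖ !Str  match
  ?Bool ‖ ?Bool  ✗ same direction on both sides — not dual

NO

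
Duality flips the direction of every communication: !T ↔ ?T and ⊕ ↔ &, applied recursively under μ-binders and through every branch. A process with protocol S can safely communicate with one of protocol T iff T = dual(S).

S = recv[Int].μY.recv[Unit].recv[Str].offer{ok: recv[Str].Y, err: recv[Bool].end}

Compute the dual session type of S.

recv[Int] = send[Int]
  μY = μY  (binder kept)
    recv[Unit] = send[Unit]
      recv[Str] = send[Str]
        offer{ok,err} = select{ok,err}  (&→⊕)
          case ok:
            recv[Str] = send[Str]
              dual(Y) = Y
          case err:
            recv[Bool] = send[Bool]
              dual(end) = end

send[Int].μY.send[Unit].send[Str].select{ok: send[Str].Y, err: send[Bool].end}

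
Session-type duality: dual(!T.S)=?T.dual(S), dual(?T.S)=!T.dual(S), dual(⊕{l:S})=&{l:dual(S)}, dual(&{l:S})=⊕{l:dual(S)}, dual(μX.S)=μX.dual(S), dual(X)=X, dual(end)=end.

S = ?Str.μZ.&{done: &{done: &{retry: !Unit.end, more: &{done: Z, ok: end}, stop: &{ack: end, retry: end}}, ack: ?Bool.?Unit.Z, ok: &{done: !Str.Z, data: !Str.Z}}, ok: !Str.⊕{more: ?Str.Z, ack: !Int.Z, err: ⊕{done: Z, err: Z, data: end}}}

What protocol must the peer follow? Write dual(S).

!Str.μZ.⊕{done: ⊕{done: ⊕{retry: ?Unit.end, more: ⊕{done: Z, ok: end}, stop: ⊕{ack: end, retry: end}}, ack: !Bool.!Unit.Z, ok: ⊕{done: ?Str.Z, data: ?Str.Z}}, ok: ?Str.&{more: !Str.Z, ack: ?Int.Z, err: &{done: Z, err: Z, data: end}}}

?Str = !Str
  μZ = μZ  (rec unchanged)
    &{done,ok} = ⊕{done,ok}  (offer→select)
      case done:
        &{done,ack,ok} = ⊕{done,ack,ok}  (offer→select)
          case done:
            &{retry,more,stop} = ⊕{retry,more,stop}  (offer→select)
              case retry:
                !Unit = ?Unit
                  dual(end) = end
              case more:
                &{done,ok} = ⊕{done,ok}  (offer→select)
                  case done:
                    dual(Z) = Z
                  case ok:
                    dual(end) = end
              case stop:
                &{ack,retry} = ⊕{ack,retry}  (offer→select)
                  case ack:
                    dual(end) = end
                  case retry:
                    dual(end) = end
          case ack:
            ?Bool = !Bool
              ?Unit = !Unit
                dual(Z) = Z
          case ok:
            &{done,data} = ⊕{done,data}  (offer→select)
              case done:
                !Str = ?Str
                  dual(Z) = Z
              case data:
                !Str = ?Str
                  dual(Z) = Z
      case ok:
        !Str = ?Str
          ⊕{more,ack,err} = &{more,ack,err}  (internal→external)
            case more:
              ?Str = !Str
                dual(Z) = Z
            case ack:
              !Int = ?Int
                dual(Z) = Z
            case err:
              ⊕{done,err,data} = &{done,err,data}  (internal→external)
                case done:
                  dual(Z) = Z
                case err:
                  dual(Z) = Z
                case data:
                  dual(end) = end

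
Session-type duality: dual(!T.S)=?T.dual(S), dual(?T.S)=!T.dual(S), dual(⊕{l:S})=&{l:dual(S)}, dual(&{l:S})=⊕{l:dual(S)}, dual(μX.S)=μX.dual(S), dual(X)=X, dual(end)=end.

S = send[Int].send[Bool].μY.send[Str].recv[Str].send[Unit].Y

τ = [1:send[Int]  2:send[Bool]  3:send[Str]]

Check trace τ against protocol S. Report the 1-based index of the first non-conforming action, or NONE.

@1 send[Int]  ✓  residual = send[Bool].μY.…
@2 send[Bool]  ✓  residual = μY.…
@3 send[Str]  ✓  residual = recv[Str].send[Unit].μY.…
all 3 steps conform

NONE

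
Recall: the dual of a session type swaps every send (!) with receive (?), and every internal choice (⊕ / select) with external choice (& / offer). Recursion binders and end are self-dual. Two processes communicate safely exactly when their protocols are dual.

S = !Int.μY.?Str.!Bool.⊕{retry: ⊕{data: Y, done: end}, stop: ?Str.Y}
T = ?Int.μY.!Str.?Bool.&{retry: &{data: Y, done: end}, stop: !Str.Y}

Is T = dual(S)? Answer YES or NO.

YES

!Int ‖ ?Int  match
  μY ‖ μY  match (μ self-dual)
    ?Str ‖ !Str  match
      !Bool ‖ ?Bool  match
        ⊕{retry,stop} ‖ &{retry,stop}  match labels match
          • retry:
            ⊕{data,done} ‖ &{data,done}  match labels match
              • data:
                Y ‖ Y  match
              • done:
                end ‖ end  match
          • stop:
            ?Str ‖ !Str  match
              Y ‖ Y  match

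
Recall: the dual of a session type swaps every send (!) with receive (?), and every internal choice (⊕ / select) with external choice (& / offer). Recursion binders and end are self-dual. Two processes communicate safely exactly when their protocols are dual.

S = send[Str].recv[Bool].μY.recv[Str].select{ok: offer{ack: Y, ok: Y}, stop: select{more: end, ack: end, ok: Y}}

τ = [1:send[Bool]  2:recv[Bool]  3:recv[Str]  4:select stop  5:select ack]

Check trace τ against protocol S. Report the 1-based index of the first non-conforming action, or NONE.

1

[1] got send[Bool], protocol expects send[Str]  ✗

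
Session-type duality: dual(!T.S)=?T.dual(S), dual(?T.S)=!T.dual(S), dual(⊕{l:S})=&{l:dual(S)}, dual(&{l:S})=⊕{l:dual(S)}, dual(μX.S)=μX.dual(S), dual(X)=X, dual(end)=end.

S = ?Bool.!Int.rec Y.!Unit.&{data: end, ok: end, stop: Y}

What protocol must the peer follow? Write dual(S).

?Bool = !Bool
  !Int = ?Int
    rec Y = rec Y  (rec unchanged)
      !Unit = ?Unit
        &{data,ok,stop} = +{data,ok,stop}  (offer→select)
          • data:
            end self-dual
          • ok:
            end self-dual
          • stop:
            Y self-dual

!Bool.?Int.rec Y.?Unit.+{data: end, ok: end, stop: Y}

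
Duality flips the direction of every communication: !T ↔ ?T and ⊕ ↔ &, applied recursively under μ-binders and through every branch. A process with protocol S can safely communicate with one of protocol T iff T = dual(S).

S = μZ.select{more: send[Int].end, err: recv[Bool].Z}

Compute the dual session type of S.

μZ.offer{more: recv[Int].end, err: send[Bool].Z}

μZ = μZ  (binder kept)
  select{more,err} = offer{more,err}  (⊕→&)
    [more]
      send[Int] = recv[Int]
        dual(end) = end
    [err]
      recv[Bool] = send[Bool]
        dual(Z) = Z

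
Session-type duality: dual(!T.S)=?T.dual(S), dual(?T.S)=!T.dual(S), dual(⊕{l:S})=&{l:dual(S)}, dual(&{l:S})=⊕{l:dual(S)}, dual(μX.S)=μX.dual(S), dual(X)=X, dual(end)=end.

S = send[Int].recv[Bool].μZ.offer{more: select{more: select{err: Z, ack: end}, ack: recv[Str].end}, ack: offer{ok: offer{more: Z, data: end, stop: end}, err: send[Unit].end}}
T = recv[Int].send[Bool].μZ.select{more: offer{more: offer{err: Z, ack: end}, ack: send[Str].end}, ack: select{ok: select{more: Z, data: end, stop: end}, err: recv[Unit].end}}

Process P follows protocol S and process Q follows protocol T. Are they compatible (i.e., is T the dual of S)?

send[Int] | recv[Int]  ok
  recv[Bool] | send[Bool]  ok
    μZ | μZ  ok (binder kept)
      offer{more,ack} | select{more,ack}  ok label sets agree
        case more:
          select{more,ack} | offer{more,ack}  ok label sets agree
            case more:
              select{err,ack} | offer{err,ack}  ok label sets agree
                case err:
                  Z | Z  ok
                case ack:
                  end | end  ok
            case ack:
              recv[Str] | send[Str]  ok
                end | end  ok
        case ack:
          offer{ok,err} | select{ok,err}  ok label sets agree
            case ok:
              offer{more,data,stop} | select{more,data,stop}  ok label sets agree
                case more:
                  Z | Z  ok
                case data:
                  end | end  ok
                case stop:
                  end | end  ok
            case err:
              send[Unit] | recv[Unit]  ok
                end | end  ok

YES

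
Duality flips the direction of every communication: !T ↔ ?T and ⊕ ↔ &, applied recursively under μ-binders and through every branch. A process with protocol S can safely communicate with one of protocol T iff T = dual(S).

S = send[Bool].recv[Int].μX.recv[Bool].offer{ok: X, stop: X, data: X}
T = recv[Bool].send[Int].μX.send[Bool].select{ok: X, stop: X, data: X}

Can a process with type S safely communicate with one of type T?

YES

send[Bool] vs recv[Bool]  match
  recv[Int] vs send[Int]  match
    μX vs μX  match (μ self-dual)
      recv[Bool] vs send[Bool]  match
        offer{ok,stop,data} vs select{ok,stop,data}  match same labels
          case ok:
            X vs X  match
          case stop:
            X vs X  match
          case data:
            X vs X  match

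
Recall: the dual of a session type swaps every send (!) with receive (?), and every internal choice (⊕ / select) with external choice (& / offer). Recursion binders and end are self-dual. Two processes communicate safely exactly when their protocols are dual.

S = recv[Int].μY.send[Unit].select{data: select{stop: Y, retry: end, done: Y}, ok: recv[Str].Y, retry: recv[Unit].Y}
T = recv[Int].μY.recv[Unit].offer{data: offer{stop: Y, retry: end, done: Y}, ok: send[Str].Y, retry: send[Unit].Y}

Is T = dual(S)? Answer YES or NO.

recv[Int] vs recv[Int]  ✗ same direction on both sides — not dual

NO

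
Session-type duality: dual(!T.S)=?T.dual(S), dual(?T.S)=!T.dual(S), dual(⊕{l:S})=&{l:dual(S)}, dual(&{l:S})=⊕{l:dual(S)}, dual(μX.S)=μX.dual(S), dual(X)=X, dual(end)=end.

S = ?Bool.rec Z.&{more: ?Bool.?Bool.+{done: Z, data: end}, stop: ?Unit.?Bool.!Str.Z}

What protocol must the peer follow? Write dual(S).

?Bool = !Bool
  rec Z = rec Z  (rec unchanged)
    &{more,stop} = +{more,stop}  (offer→select)
      • more:
        ?Bool = !Bool
          ?Bool = !Bool
            +{done,data} = &{done,data}  (⊕→&)
              • done:
                dual(Z) = Z
              • data:
                dual(end) = end
      • stop:
        ?Unit = !Unit
          ?Bool = !Bool
            !Str = ?Str
              dual(Z) = Z

!Bool.rec Z.+{more: !Bool.!Bool.&{done: Z, data: end}, stop: !Unit.!Bool.?Str.Z}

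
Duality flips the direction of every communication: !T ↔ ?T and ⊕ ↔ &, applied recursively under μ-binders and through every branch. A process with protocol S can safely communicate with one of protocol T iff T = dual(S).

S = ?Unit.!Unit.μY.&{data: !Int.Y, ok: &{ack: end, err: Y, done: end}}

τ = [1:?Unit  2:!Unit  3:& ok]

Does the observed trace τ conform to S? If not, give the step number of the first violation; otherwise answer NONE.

@1 ?Unit  ok  state: !Unit.μY.…
@2 !Unit  ok  state: μY.…
@3 & ok  ok  state: &{ack: end, err: μY.…, done: end}
trace exhausted — no violation

NONE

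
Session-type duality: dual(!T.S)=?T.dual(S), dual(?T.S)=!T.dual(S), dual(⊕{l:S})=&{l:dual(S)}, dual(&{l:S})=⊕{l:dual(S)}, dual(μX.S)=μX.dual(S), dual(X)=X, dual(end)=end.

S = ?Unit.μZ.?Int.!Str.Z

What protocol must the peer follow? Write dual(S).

!Unit.μZ.!Int.?Str.Z

?Unit → !Unit
  μZ → μZ  (rec unchanged)
    ?Int → !Int
      !Str → ?Str
        Z self-dual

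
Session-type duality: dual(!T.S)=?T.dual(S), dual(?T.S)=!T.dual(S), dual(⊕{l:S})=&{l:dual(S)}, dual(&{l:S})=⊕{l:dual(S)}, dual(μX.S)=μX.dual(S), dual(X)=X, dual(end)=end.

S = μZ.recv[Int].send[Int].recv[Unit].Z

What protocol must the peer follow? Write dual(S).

μZ ↦ μZ  (μ self-dual)
  recv[Int] ↦ send[Int]
    send[Int] ↦ recv[Int]
      recv[Unit] ↦ send[Unit]
        Z ↦ Z

μZ.send[Int].recv[Int].send[Unit].Z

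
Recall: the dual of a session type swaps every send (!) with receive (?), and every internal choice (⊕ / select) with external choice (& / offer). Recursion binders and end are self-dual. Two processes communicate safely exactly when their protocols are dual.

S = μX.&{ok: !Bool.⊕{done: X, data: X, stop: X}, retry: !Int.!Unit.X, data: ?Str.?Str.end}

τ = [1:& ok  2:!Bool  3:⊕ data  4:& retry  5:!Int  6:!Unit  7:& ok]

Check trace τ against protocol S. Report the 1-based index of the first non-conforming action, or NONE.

[1] & ok  ok  cont: !Bool.⊕{done: μX.…, data: μX.…, stop: μX.…}
[2] !Bool  ok  cont: ⊕{done: μX.…, data: μX.…, stop: μX.…}
[3] ⊕ data  ok  cont: μX.…
[4] & retry  ok  cont: !Int.!Unit.μX.…
[5] !Int  ok  cont: !Unit.μX.…
[6] !Unit  ok  cont: μX.…
[7] & ok  ok  cont: !Bool.⊕{done: μX.…, data: μX.…, stop: μX.…}
trace exhausted — no violation

NONE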